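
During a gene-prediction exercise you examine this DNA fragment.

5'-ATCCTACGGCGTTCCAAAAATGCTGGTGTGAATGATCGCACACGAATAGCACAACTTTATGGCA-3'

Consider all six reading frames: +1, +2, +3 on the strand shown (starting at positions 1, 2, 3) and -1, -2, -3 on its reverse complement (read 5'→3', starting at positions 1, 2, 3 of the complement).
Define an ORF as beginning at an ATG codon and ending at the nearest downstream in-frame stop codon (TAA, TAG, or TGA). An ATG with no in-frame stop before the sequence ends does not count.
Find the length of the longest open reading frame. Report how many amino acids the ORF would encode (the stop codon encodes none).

5

Reverse complement (5'→3'): TGCCATAAAGTTGTGCTATTCGTGTGCGATCATTCACACCAGCATTTTTGGAACGCCGTAGGAT
Frame +1: ATC CTA CGG CGT TCC AAA AAT GCT GGT GTG AAT GAT CGC ACA CGA ATA GCA CAA CTT TAT GGC — no ATG→stop ORF.
Frame +2: TCC TAC GGC GTT CCA AAA ATG CTG GTG TGA ATG ATC GCA CAC GAA TAG CAC AAC TTT ATG GCA — ATG at 20, stop TGA at 29 → 12 nt; ATG at 32, stop TAG at 47 → 18 nt.
Frame +3: CCT ACG GCG TTC CAA AAA TGC TGG TGT GAA TGA TCG CAC ACG AAT AGC ACA ACT TTA TGG — no ATG→stop ORF.
Frame -1: TGC CAT AAA GTT GTG CTA TTC GTG TGC GAT CAT TCA CAC CAG CAT TTT TGG AAC GCC GTA GGA — no ATG→stop ORF.
Frame -2: GCC ATA AAG TTG TGC TAT TCG TGT GCG ATC ATT CAC ACC AGC ATT TTT GGA ACG CCG TAG GAT — no ATG→stop ORF.
Frame -3: CCA TAA AGT TGT GCT ATT CGT GTG CGA TCA TTC ACA CCA GCA TTT TTG GAA CGC CGT AGG — no ATG→stop ORF.
Longest: frame +2, positions 32–49, 18 nt = 6 codons = 5 aa. → 5 amino acids.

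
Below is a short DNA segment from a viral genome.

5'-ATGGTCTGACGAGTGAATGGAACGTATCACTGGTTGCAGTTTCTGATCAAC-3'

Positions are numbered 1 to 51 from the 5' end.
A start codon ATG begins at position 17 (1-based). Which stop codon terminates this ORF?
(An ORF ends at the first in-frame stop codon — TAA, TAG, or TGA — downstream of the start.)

TGA

Codons from position 17: ATG (17–19), GAA (20–22), CGT (23–25), ATC (26–28), ACT (29–31), GGT (32–34), TGC (35–37), AGT (38–40), TTC (41–43), TGA (44–46).
The first in-frame stop codon is TGA.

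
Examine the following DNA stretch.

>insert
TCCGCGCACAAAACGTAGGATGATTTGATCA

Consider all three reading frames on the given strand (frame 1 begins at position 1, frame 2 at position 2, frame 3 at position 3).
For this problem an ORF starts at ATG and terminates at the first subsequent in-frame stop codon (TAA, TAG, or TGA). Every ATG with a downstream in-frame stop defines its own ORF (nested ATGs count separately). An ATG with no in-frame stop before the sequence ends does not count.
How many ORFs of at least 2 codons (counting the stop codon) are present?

Frame 1: TCC GCG CAC AAA ACG TAG GAT GAT TTG ATC — no ATG→stop ORF.
Frame 2: CCG CGC ACA AAA CGT AGG ATG ATT TGA TCA — ATG at 20, stop TGA at 26 → 9 nt.
Frame 3: CGC GCA CAA AAC GTA GGA TGA TTT GAT — no ATG→stop ORF.
ORFs ≥ 2 codons: frame 2 20–28 (3 codons). Count = 1.

1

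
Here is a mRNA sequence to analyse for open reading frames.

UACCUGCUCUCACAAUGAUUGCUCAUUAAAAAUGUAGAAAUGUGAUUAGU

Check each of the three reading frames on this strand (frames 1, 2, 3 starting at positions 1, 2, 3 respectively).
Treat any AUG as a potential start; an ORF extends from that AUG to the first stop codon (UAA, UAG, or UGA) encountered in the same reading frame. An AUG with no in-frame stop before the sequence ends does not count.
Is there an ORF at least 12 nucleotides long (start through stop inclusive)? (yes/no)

yes

Frame 1: UAC CUG CUC UCA CAA UGA UUG CUC AUU AAA AAU GUA GAA AUG UGA UUA — AUG at 40, stop UGA at 43 → 6 nt.
Frame 2: ACC UGC UCU CAC AAU GAU UGC UCA UUA AAA AUG UAG AAA UGU GAU UAG — AUG at 32, stop UAG at 35 → 6 nt.
Frame 3: CCU GCU CUC ACA AUG AUU GCU CAU UAA AAA UGU AGA AAU GUG AUU AGU — AUG at 15, stop UAA at 27 → 15 nt.
Frame 3 has an ORF of 15 nucleotides (positions 15–29) ≥ 12, so yes.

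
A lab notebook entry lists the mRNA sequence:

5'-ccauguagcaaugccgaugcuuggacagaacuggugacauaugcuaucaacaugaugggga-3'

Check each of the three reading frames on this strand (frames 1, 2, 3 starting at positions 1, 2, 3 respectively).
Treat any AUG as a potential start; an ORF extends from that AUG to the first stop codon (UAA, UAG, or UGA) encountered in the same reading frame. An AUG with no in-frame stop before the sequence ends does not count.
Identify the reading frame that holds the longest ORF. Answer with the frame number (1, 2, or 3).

Frame 1: CCA UGU AGC AAU GCC GAU GCU UGG ACA GAA CUG GUG ACA UAU GCU AUC AAC AUG AUG GGG — no AUG→stop ORF.
Frame 2: CAU GUA GCA AUG CCG AUG CUU GGA CAG AAC UGG UGA CAU AUG CUA UCA ACA UGA UGG GGA — AUG at 11, stop UGA at 35 → 27 nt; AUG at 17, stop UGA at 35 → 21 nt; AUG at 41, stop UGA at 53 → 15 nt.
Frame 3: AUG UAG CAA UGC CGA UGC UUG GAC AGA ACU GGU GAC AUA UGC UAU CAA CAU GAU GGG — AUG at 3, stop UAG at 6 → 6 nt.
Longest ORF is 27 nt in frame 2 (positions 11–37).

2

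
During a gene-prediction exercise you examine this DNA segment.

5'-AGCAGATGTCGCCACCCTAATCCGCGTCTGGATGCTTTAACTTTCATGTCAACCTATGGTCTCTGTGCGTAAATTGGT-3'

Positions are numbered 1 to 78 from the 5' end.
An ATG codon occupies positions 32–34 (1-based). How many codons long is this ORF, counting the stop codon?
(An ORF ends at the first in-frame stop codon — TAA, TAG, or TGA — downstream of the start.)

Codons from position 32: ATG (32–34), CTT (35–37), TAA (38–40).
TAA is the first in-frame stop; that's 3 codons including the stop.

3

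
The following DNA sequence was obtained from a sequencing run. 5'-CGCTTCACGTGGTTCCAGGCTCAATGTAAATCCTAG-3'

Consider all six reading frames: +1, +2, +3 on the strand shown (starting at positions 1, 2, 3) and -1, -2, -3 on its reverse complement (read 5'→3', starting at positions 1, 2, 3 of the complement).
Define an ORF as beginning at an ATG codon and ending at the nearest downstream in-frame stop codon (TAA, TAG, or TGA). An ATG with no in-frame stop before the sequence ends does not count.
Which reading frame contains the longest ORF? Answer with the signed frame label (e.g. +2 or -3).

Reverse complement (5'→3'): CTAGGATTTACATTGAGCCTGGAACCACGTGAAGCG
Frame +1: CGC TTC ACG TGG TTC CAG GCT CAA TGT AAA TCC TAG — no ATG→stop ORF.
Frame +2: GCT TCA CGT GGT TCC AGG CTC AAT GTA AAT CCT — no ATG→stop ORF.
Frame +3: CTT CAC GTG GTT CCA GGC TCA ATG TAA ATC CTA — ATG at 24, stop TAA at 27 → 6 nt.
Frame -1: CTA GGA TTT ACA TTG AGC CTG GAA CCA CGT GAA GCG — no ATG→stop ORF.
Frame -2: TAG GAT TTA CAT TGA GCC TGG AAC CAC GTG AAG — no ATG→stop ORF.
Frame -3: AGG ATT TAC ATT GAG CCT GGA ACC ACG TGA AGC — no ATG→stop ORF.
Longest ORF is 6 nt in frame +3 (positions 24–29).

+3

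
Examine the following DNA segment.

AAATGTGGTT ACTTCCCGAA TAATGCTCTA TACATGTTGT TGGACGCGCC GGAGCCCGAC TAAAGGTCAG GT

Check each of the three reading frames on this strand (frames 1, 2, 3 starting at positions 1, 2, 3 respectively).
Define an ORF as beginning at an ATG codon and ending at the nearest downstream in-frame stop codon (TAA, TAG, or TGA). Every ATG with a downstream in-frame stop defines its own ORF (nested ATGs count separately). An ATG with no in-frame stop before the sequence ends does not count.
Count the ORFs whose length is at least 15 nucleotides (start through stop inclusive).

2

Frame 1: AAA TGT GGT TAC TTC CCG AAT AAT GCT CTA TAC ATG TTG TTG GAC GCG CCG GAG CCC GAC TAA AGG TCA GGT — ATG at 34, stop TAA at 61 → 30 nt.
Frame 2: AAT GTG GTT ACT TCC CGA ATA ATG CTC TAT ACA TGT TGT TGG ACG CGC CGG AGC CCG ACT AAA GGT CAG — no ATG→stop ORF.
Frame 3: ATG TGG TTA CTT CCC GAA TAA TGC TCT ATA CAT GTT GTT GGA CGC GCC GGA GCC CGA CTA AAG GTC AGG — ATG at 3, stop TAA at 21 → 21 nt.
ORFs ≥ 15 nucleotides: frame 1 34–63 (30 nucleotides), frame 3 3–23 (21 nucleotides). Count = 2.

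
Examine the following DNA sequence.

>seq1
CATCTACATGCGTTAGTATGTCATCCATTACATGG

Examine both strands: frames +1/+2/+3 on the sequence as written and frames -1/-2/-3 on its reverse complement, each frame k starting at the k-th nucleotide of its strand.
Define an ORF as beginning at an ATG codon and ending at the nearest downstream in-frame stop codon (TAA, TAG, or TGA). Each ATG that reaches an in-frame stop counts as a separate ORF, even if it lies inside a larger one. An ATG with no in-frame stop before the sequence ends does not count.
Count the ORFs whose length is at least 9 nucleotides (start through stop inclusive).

2

Reverse complement (5'→3'): CCATGTAATGGATGACATACTAACGCATGTAGATG
Frame +1: CAT CTA CAT GCG TTA GTA TGT CAT CCA TTA CAT — no ATG→stop ORF.
Frame +2: ATC TAC ATG CGT TAG TAT GTC ATC CAT TAC ATG — ATG at 8, stop TAG at 14 → 9 nt.
Frame +3: TCT ACA TGC GTT AGT ATG TCA TCC ATT ACA TGG — no ATG→stop ORF.
Frame -1: CCA TGT AAT GGA TGA CAT ACT AAC GCA TGT AGA — no ATG→stop ORF.
Frame -2: CAT GTA ATG GAT GAC ATA CTA ACG CAT GTA GAT — no ATG→stop ORF.
Frame -3: ATG TAA TGG ATG ACA TAC TAA CGC ATG TAG ATG — ATG at 3, stop TAA at 6 → 6 nt; ATG at 12, stop TAA at 21 → 12 nt; ATG at 27, stop TAG at 30 → 6 nt.
ORFs ≥ 9 nucleotides: frame +2 8–16 (9 nucleotides), frame -3 12–23 (12 nucleotides). Count = 2.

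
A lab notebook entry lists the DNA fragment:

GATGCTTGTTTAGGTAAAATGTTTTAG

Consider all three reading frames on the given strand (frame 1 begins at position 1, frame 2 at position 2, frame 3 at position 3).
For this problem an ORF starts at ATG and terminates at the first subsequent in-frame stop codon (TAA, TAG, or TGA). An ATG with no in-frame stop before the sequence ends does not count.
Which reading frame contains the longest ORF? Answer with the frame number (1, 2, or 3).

2

Frame 1: GAT GCT TGT TTA GGT AAA ATG TTT TAG — ATG at 19, stop TAG at 25 → 9 nt.
Frame 2: ATG CTT GTT TAG GTA AAA TGT TTT — ATG at 2, stop TAG at 11 → 12 nt.
Frame 3: TGC TTG TTT AGG TAA AAT GTT TTA — no ATG→stop ORF.
Longest ORF is 12 nt in frame 2 (positions 2–13).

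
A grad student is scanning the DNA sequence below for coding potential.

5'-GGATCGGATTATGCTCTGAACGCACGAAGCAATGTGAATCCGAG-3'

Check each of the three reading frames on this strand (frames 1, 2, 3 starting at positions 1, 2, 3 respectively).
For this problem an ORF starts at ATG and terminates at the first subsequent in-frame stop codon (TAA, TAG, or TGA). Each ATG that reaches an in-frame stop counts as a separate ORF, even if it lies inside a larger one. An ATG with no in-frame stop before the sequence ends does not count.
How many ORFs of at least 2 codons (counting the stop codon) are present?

2

Frame 1: GGA TCG GAT TAT GCT CTG AAC GCA CGA AGC AAT GTG AAT CCG — no ATG→stop ORF.
Frame 2: GAT CGG ATT ATG CTC TGA ACG CAC GAA GCA ATG TGA ATC CGA — ATG at 11, stop TGA at 17 → 9 nt; ATG at 32, stop TGA at 35 → 6 nt.
Frame 3: ATC GGA TTA TGC TCT GAA CGC ACG AAG CAA TGT GAA TCC GAG — no ATG→stop ORF.
ORFs ≥ 2 codons: frame 2 11–19 (3 codons), frame 2 32–37 (2 codons). Count = 2.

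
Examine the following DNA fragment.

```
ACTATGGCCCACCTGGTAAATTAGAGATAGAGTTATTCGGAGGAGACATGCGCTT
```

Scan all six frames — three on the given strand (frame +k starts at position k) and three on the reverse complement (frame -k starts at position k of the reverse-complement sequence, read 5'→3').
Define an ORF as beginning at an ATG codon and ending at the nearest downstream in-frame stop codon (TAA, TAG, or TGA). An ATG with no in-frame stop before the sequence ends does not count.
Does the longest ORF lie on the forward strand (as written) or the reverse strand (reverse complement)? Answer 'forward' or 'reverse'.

Reverse complement (5'→3'): AAGCGCATGTCTCCTCCGAATAACTCTATCTCTAATTTACCAGGTGGGCCATAGT
Frame +1: ACT ATG GCC CAC CTG GTA AAT TAG AGA TAG AGT TAT TCG GAG GAG ACA TGC GCT — ATG at 4, stop TAG at 22 → 21 nt.
Frame +2: CTA TGG CCC ACC TGG TAA ATT AGA GAT AGA GTT ATT CGG AGG AGA CAT GCG CTT — no ATG→stop ORF.
Frame +3: TAT GGC CCA CCT GGT AAA TTA GAG ATA GAG TTA TTC GGA GGA GAC ATG CGC — no ATG→stop ORF.
Frame -1: AAG CGC ATG TCT CCT CCG AAT AAC TCT ATC TCT AAT TTA CCA GGT GGG CCA TAG — ATG at 7, stop TAG at 52 → 48 nt.
Frame -2: AGC GCA TGT CTC CTC CGA ATA ACT CTA TCT CTA ATT TAC CAG GTG GGC CAT AGT — no ATG→stop ORF.
Frame -3: GCG CAT GTC TCC TCC GAA TAA CTC TAT CTC TAA TTT ACC AGG TGG GCC ATA — no ATG→stop ORF.
Forward-strand max 21 nt; reverse-strand max 48 nt. The reverse strand has the longer ORF.

reverse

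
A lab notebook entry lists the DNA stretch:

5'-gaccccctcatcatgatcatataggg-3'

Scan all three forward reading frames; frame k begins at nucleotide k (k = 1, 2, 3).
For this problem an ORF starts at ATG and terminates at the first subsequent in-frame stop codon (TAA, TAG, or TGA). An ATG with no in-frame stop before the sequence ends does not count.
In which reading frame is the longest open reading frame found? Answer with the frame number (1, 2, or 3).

Frame 1: GAC CCC CTC ATC ATG ATC ATA TAG — ATG at 13, stop TAG at 22 → 12 nt.
Frame 2: ACC CCC TCA TCA TGA TCA TAT AGG — no ATG→stop ORF.
Frame 3: CCC CCT CAT CAT GAT CAT ATA GGG — no ATG→stop ORF.
Longest ORF is 12 nt in frame 1 (positions 13–24).

1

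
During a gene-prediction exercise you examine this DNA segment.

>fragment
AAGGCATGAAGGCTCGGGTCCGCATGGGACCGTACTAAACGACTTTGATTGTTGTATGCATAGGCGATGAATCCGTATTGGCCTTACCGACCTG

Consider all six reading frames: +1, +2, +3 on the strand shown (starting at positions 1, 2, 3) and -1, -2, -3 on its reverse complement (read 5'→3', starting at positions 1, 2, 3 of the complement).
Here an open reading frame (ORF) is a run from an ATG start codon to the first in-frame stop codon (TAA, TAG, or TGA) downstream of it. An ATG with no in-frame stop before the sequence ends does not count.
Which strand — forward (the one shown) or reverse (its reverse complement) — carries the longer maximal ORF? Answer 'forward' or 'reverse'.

forward

Reverse complement (5'→3'): CAGGTCGGTAAGGCCAATACGGATTCATCGCCTATGCATACAACAATCAAAGTCGTTTAGTACGGTCCCATGCGGACCCGAGCCTTCATGCCTT
Frame +1: AAG GCA TGA AGG CTC GGG TCC GCA TGG GAC CGT ACT AAA CGA CTT TGA TTG TTG TAT GCA TAG GCG ATG AAT CCG TAT TGG CCT TAC CGA CCT — no ATG→stop ORF.
Frame +2: AGG CAT GAA GGC TCG GGT CCG CAT GGG ACC GTA CTA AAC GAC TTT GAT TGT TGT ATG CAT AGG CGA TGA ATC CGT ATT GGC CTT ACC GAC CTG — ATG at 56, stop TGA at 68 → 15 nt.
Frame +3: GGC ATG AAG GCT CGG GTC CGC ATG GGA CCG TAC TAA ACG ACT TTG ATT GTT GTA TGC ATA GGC GAT GAA TCC GTA TTG GCC TTA CCG ACC — ATG at 6, stop TAA at 36 → 33 nt; ATG at 24, stop TAA at 36 → 15 nt.
Frame -1: CAG GTC GGT AAG GCC AAT ACG GAT TCA TCG CCT ATG CAT ACA ACA ATC AAA GTC GTT TAG TAC GGT CCC ATG CGG ACC CGA GCC TTC ATG CCT — ATG at 34, stop TAG at 58 → 27 nt.
Frame -2: AGG TCG GTA AGG CCA ATA CGG ATT CAT CGC CTA TGC ATA CAA CAA TCA AAG TCG TTT AGT ACG GTC CCA TGC GGA CCC GAG CCT TCA TGC CTT — no ATG→stop ORF.
Frame -3: GGT CGG TAA GGC CAA TAC GGA TTC ATC GCC TAT GCA TAC AAC AAT CAA AGT CGT TTA GTA CGG TCC CAT GCG GAC CCG AGC CTT CAT GCC — no ATG→stop ORF.
Forward-strand max 33 nt; reverse-strand max 27 nt. The forward strand has the longer ORF.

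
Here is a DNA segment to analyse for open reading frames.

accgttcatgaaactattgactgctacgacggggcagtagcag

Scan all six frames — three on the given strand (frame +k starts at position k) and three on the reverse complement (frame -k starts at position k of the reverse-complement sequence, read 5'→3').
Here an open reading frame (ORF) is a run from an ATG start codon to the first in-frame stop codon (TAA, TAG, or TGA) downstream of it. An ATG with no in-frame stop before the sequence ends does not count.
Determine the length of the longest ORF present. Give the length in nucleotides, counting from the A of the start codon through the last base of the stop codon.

33

Reverse complement (5'→3'): CTGCTACTGCCCCGTCGTAGCAGTCAATAGTTTCATGAACGGT
Frame +1: ACC GTT CAT GAA ACT ATT GAC TGC TAC GAC GGG GCA GTA GCA — no ATG→stop ORF.
Frame +2: CCG TTC ATG AAA CTA TTG ACT GCT ACG ACG GGG CAG TAG CAG — ATG at 8, stop TAG at 38 → 33 nt.
Frame +3: CGT TCA TGA AAC TAT TGA CTG CTA CGA CGG GGC AGT AGC — no ATG→stop ORF.
Frame -1: CTG CTA CTG CCC CGT CGT AGC AGT CAA TAG TTT CAT GAA CGG — no ATG→stop ORF.
Frame -2: TGC TAC TGC CCC GTC GTA GCA GTC AAT AGT TTC ATG AAC GGT — no ATG→stop ORF.
Frame -3: GCT ACT GCC CCG TCG TAG CAG TCA ATA GTT TCA TGA ACG — no ATG→stop ORF.
Longest: frame +2, positions 8–40, 33 nt = 11 codons = 10 aa. → 33 nucleotides.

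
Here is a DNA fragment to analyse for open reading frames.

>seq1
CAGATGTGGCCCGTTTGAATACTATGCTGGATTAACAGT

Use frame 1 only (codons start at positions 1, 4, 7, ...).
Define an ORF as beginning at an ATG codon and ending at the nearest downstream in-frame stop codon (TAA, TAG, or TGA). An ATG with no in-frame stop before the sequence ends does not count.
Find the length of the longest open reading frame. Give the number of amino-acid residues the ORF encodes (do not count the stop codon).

Frame 1: CAG ATG TGG CCC GTT TGA ATA CTA TGC TGG ATT AAC AGT — ATG at 4, stop TGA at 16 → 15 nt.
Longest: frame 1, positions 4–18, 15 nt = 5 codons = 4 aa. → 4 amino acids.

4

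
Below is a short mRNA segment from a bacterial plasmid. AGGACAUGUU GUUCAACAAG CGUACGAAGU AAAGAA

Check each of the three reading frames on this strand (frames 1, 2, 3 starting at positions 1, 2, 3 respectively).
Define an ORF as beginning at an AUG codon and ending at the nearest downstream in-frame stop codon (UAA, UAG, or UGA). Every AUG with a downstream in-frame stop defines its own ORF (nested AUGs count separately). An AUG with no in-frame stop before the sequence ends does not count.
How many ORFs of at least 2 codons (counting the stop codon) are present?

Frame 1: AGG ACA UGU UGU UCA ACA AGC GUA CGA AGU AAA GAA — no AUG→stop ORF.
Frame 2: GGA CAU GUU GUU CAA CAA GCG UAC GAA GUA AAG — no AUG→stop ORF.
Frame 3: GAC AUG UUG UUC AAC AAG CGU ACG AAG UAA AGA — AUG at 6, stop UAA at 30 → 27 nt.
ORFs ≥ 2 codons: frame 3 6–32 (9 codons). Count = 1.

1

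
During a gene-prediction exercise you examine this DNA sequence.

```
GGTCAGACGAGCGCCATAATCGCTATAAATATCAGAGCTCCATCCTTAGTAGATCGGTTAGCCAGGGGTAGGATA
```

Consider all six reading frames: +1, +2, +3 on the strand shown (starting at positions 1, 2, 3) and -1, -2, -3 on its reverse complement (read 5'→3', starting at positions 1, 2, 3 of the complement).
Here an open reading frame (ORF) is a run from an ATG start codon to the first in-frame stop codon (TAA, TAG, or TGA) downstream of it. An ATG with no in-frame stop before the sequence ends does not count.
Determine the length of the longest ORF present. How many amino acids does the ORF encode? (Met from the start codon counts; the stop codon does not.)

Reverse complement (5'→3'): TATCCTACCCCTGGCTAACCGATCTACTAAGGATGGAGCTCTGATATTTATAGCGATTATGGCGCTCGTCTGACC
Frame +1: GGT CAG ACG AGC GCC ATA ATC GCT ATA AAT ATC AGA GCT CCA TCC TTA GTA GAT CGG TTA GCC AGG GGT AGG ATA — no ATG→stop ORF.
Frame +2: GTC AGA CGA GCG CCA TAA TCG CTA TAA ATA TCA GAG CTC CAT CCT TAG TAG ATC GGT TAG CCA GGG GTA GGA — no ATG→stop ORF.
Frame +3: TCA GAC GAG CGC CAT AAT CGC TAT AAA TAT CAG AGC TCC ATC CTT AGT AGA TCG GTT AGC CAG GGG TAG GAT — no ATG→stop ORF.
Frame -1: TAT CCT ACC CCT GGC TAA CCG ATC TAC TAA GGA TGG AGC TCT GAT ATT TAT AGC GAT TAT GGC GCT CGT CTG ACC — no ATG→stop ORF.
Frame -2: ATC CTA CCC CTG GCT AAC CGA TCT ACT AAG GAT GGA GCT CTG ATA TTT ATA GCG ATT ATG GCG CTC GTC TGA — ATG at 59, stop TGA at 71 → 15 nt.
Frame -3: TCC TAC CCC TGG CTA ACC GAT CTA CTA AGG ATG GAG CTC TGA TAT TTA TAG CGA TTA TGG CGC TCG TCT GAC — ATG at 33, stop TGA at 42 → 12 nt.
Longest: frame -2, positions 59–73, 15 nt = 5 codons = 4 aa. → 4 amino acids.

4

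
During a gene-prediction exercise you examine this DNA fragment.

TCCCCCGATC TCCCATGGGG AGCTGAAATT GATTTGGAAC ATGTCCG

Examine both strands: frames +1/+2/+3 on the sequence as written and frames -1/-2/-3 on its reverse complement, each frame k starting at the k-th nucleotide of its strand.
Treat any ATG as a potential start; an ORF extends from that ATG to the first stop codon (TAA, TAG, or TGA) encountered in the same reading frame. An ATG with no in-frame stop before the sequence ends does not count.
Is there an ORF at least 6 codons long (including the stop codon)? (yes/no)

Reverse complement (5'→3'): CGGACATGTTCCAAATCAATTTCAGCTCCCCATGGGAGATCGGGGGA
Frame +1: TCC CCC GAT CTC CCA TGG GGA GCT GAA ATT GAT TTG GAA CAT GTC — no ATG→stop ORF.
Frame +2: CCC CCG ATC TCC CAT GGG GAG CTG AAA TTG ATT TGG AAC ATG TCC — no ATG→stop ORF.
Frame +3: CCC CGA TCT CCC ATG GGG AGC TGA AAT TGA TTT GGA ACA TGT CCG — ATG at 15, stop TGA at 24 → 12 nt.
Frame -1: CGG ACA TGT TCC AAA TCA ATT TCA GCT CCC CAT GGG AGA TCG GGG — no ATG→stop ORF.
Frame -2: GGA CAT GTT CCA AAT CAA TTT CAG CTC CCC ATG GGA GAT CGG GGG — no ATG→stop ORF.
Frame -3: GAC ATG TTC CAA ATC AAT TTC AGC TCC CCA TGG GAG ATC GGG GGA — no ATG→stop ORF.
Largest ORF found is 4 codons < 6, so no.

no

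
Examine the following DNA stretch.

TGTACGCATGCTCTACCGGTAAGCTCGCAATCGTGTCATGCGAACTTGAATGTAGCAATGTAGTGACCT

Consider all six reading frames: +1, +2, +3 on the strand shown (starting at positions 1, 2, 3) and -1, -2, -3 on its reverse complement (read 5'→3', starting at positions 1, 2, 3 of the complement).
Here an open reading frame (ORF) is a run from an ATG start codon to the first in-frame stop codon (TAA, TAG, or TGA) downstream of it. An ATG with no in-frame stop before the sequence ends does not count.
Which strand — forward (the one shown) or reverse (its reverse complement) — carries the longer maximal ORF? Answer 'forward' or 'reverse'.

reverse

Reverse complement (5'→3'): AGGTCACTACATTGCTACATTCAAGTTCGCATGACACGATTGCGAGCTTACCGGTAGAGCATGCGTACA
Frame +1: TGT ACG CAT GCT CTA CCG GTA AGC TCG CAA TCG TGT CAT GCG AAC TTG AAT GTA GCA ATG TAG TGA CCT — ATG at 58, stop TAG at 61 → 6 nt.
Frame +2: GTA CGC ATG CTC TAC CGG TAA GCT CGC AAT CGT GTC ATG CGA ACT TGA ATG TAG CAA TGT AGT GAC — ATG at 8, stop TAA at 20 → 15 nt; ATG at 38, stop TGA at 47 → 12 nt; ATG at 50, stop TAG at 53 → 6 nt.
Frame +3: TAC GCA TGC TCT ACC GGT AAG CTC GCA ATC GTG TCA TGC GAA CTT GAA TGT AGC AAT GTA GTG ACC — no ATG→stop ORF.
Frame -1: AGG TCA CTA CAT TGC TAC ATT CAA GTT CGC ATG ACA CGA TTG CGA GCT TAC CGG TAG AGC ATG CGT ACA — ATG at 31, stop TAG at 55 → 27 nt.
Frame -2: GGT CAC TAC ATT GCT ACA TTC AAG TTC GCA TGA CAC GAT TGC GAG CTT ACC GGT AGA GCA TGC GTA — no ATG→stop ORF.
Frame -3: GTC ACT ACA TTG CTA CAT TCA AGT TCG CAT GAC ACG ATT GCG AGC TTA CCG GTA GAG CAT GCG TAC — no ATG→stop ORF.
Forward-strand max 15 nt; reverse-strand max 27 nt. The reverse strand has the longer ORF.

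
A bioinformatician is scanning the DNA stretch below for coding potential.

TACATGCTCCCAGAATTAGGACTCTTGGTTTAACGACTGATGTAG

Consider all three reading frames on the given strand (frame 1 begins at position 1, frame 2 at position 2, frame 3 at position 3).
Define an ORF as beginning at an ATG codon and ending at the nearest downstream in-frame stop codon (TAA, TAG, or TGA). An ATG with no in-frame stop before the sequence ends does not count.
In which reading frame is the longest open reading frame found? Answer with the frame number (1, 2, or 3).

Frame 1: TAC ATG CTC CCA GAA TTA GGA CTC TTG GTT TAA CGA CTG ATG TAG — ATG at 4, stop TAA at 31 → 30 nt; ATG at 40, stop TAG at 43 → 6 nt.
Frame 2: ACA TGC TCC CAG AAT TAG GAC TCT TGG TTT AAC GAC TGA TGT — no ATG→stop ORF.
Frame 3: CAT GCT CCC AGA ATT AGG ACT CTT GGT TTA ACG ACT GAT GTA — no ATG→stop ORF.
Longest ORF is 30 nt in frame 1 (positions 4–33).

1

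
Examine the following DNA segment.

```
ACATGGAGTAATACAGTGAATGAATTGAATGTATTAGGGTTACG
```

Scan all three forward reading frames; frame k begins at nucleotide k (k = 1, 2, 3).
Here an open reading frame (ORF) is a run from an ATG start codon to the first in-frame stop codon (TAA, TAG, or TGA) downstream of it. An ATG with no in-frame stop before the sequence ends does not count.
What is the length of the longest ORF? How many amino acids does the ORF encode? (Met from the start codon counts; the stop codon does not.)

Frame 1: ACA TGG AGT AAT ACA GTG AAT GAA TTG AAT GTA TTA GGG TTA — no ATG→stop ORF.
Frame 2: CAT GGA GTA ATA CAG TGA ATG AAT TGA ATG TAT TAG GGT TAC — ATG at 20, stop TGA at 26 → 9 nt; ATG at 29, stop TAG at 35 → 9 nt.
Frame 3: ATG GAG TAA TAC AGT GAA TGA ATT GAA TGT ATT AGG GTT ACG — ATG at 3, stop TAA at 9 → 9 nt.
Longest: frame 2, positions 20–28, 9 nt = 3 codons = 2 aa. → 2 amino acids.

2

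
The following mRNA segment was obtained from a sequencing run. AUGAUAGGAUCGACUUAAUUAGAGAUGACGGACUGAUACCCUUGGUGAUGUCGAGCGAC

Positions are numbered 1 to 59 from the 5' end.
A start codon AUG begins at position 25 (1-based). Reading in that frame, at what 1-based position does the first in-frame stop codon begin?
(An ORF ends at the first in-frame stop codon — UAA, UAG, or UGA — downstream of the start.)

34

Codons from position 25: AUG (25–27), ACG (28–30), GAC (31–33), UGA (34–36).
UGA is a stop codon; it begins at position 34.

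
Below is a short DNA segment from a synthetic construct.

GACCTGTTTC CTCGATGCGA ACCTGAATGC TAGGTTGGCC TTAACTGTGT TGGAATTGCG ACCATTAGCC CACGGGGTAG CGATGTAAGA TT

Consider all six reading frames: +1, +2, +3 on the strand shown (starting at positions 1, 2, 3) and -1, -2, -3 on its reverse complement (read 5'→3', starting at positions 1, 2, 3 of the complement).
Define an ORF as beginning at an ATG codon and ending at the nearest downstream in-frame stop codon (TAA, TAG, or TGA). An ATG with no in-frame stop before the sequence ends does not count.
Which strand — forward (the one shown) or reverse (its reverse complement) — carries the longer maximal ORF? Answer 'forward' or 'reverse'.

Reverse complement (5'→3'): AATCTTACATCGCTACCCCGTGGGCTAATGGTCGCAATTCCAACACAGTTAAGGCCAACCTAGCATTCAGGTTCGCATCGAGGAAACAGGTC
Frame +1: GAC CTG TTT CCT CGA TGC GAA CCT GAA TGC TAG GTT GGC CTT AAC TGT GTT GGA ATT GCG ACC ATT AGC CCA CGG GGT AGC GAT GTA AGA — no ATG→stop ORF.
Frame +2: ACC TGT TTC CTC GAT GCG AAC CTG AAT GCT AGG TTG GCC TTA ACT GTG TTG GAA TTG CGA CCA TTA GCC CAC GGG GTA GCG ATG TAA GAT — ATG at 83, stop TAA at 86 → 6 nt.
Frame +3: CCT GTT TCC TCG ATG CGA ACC TGA ATG CTA GGT TGG CCT TAA CTG TGT TGG AAT TGC GAC CAT TAG CCC ACG GGG TAG CGA TGT AAG ATT — ATG at 15, stop TGA at 24 → 12 nt; ATG at 27, stop TAA at 42 → 18 nt.
Frame -1: AAT CTT ACA TCG CTA CCC CGT GGG CTA ATG GTC GCA ATT CCA ACA CAG TTA AGG CCA ACC TAG CAT TCA GGT TCG CAT CGA GGA AAC AGG — ATG at 28, stop TAG at 61 → 36 nt.
Frame -2: ATC TTA CAT CGC TAC CCC GTG GGC TAA TGG TCG CAA TTC CAA CAC AGT TAA GGC CAA CCT AGC ATT CAG GTT CGC ATC GAG GAA ACA GGT — no ATG→stop ORF.
Frame -3: TCT TAC ATC GCT ACC CCG TGG GCT AAT GGT CGC AAT TCC AAC ACA GTT AAG GCC AAC CTA GCA TTC AGG TTC GCA TCG AGG AAA CAG GTC — no ATG→stop ORF.
Forward-strand max 18 nt; reverse-strand max 36 nt. The reverse strand has the longer ORF.

reverse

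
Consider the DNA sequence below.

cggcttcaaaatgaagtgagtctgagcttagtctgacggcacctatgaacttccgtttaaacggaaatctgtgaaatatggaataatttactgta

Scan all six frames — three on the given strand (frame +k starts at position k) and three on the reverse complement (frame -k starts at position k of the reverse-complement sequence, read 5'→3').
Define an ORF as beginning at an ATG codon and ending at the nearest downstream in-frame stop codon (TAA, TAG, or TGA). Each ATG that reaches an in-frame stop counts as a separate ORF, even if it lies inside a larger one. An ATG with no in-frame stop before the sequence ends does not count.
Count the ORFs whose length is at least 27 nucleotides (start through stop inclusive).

1

Reverse complement (5'→3'): TACAGTAAATTATTCCATATTTCACAGATTTCCGTTTAAACGGAAGTTCATAGGTGCCGTCAGACTAAGCTCAGACTCACTTCATTTTGAAGCCG
Frame +1: CGG CTT CAA AAT GAA GTG AGT CTG AGC TTA GTC TGA CGG CAC CTA TGA ACT TCC GTT TAA ACG GAA ATC TGT GAA ATA TGG AAT AAT TTA CTG — no ATG→stop ORF.
Frame +2: GGC TTC AAA ATG AAG TGA GTC TGA GCT TAG TCT GAC GGC ACC TAT GAA CTT CCG TTT AAA CGG AAA TCT GTG AAA TAT GGA ATA ATT TAC TGT — ATG at 11, stop TGA at 17 → 9 nt.
Frame +3: GCT TCA AAA TGA AGT GAG TCT GAG CTT AGT CTG ACG GCA CCT ATG AAC TTC CGT TTA AAC GGA AAT CTG TGA AAT ATG GAA TAA TTT ACT GTA — ATG at 45, stop TGA at 72 → 30 nt; ATG at 78, stop TAA at 84 → 9 nt.
Frame -1: TAC AGT AAA TTA TTC CAT ATT TCA CAG ATT TCC GTT TAA ACG GAA GTT CAT AGG TGC CGT CAG ACT AAG CTC AGA CTC ACT TCA TTT TGA AGC — no ATG→stop ORF.
Frame -2: ACA GTA AAT TAT TCC ATA TTT CAC AGA TTT CCG TTT AAA CGG AAG TTC ATA GGT GCC GTC AGA CTA AGC TCA GAC TCA CTT CAT TTT GAA GCC — no ATG→stop ORF.
Frame -3: CAG TAA ATT ATT CCA TAT TTC ACA GAT TTC CGT TTA AAC GGA AGT TCA TAG GTG CCG TCA GAC TAA GCT CAG ACT CAC TTC ATT TTG AAG CCG — no ATG→stop ORF.
ORFs ≥ 27 nucleotides: frame +3 45–74 (30 nucleotides). Count = 1.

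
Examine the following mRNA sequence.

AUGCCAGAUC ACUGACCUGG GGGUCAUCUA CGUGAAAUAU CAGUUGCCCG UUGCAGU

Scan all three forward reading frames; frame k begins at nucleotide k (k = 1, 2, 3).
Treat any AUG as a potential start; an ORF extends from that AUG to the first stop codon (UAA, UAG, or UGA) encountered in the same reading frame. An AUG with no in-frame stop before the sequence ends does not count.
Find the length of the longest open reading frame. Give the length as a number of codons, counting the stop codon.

5

Frame 1: AUG CCA GAU CAC UGA CCU GGG GGU CAU CUA CGU GAA AUA UCA GUU GCC CGU UGC AGU — AUG at 1, stop UGA at 13 → 15 nt.
Frame 2: UGC CAG AUC ACU GAC CUG GGG GUC AUC UAC GUG AAA UAU CAG UUG CCC GUU GCA — no AUG→stop ORF.
Frame 3: GCC AGA UCA CUG ACC UGG GGG UCA UCU ACG UGA AAU AUC AGU UGC CCG UUG CAG — no AUG→stop ORF.
Longest: frame 1, positions 1–15, 15 nt = 5 codons = 4 aa. → 5 codons.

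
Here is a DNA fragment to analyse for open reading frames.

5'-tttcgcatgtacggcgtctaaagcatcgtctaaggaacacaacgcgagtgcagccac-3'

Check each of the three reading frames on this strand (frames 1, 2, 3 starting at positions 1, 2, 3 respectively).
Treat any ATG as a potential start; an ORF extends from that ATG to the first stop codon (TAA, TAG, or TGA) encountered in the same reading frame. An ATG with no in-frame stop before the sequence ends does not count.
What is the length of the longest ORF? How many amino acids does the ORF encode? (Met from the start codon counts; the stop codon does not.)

4

Frame 1: TTT CGC ATG TAC GGC GTC TAA AGC ATC GTC TAA GGA ACA CAA CGC GAG TGC AGC CAC — ATG at 7, stop TAA at 19 → 15 nt.
Frame 2: TTC GCA TGT ACG GCG TCT AAA GCA TCG TCT AAG GAA CAC AAC GCG AGT GCA GCC — no ATG→stop ORF.
Frame 3: TCG CAT GTA CGG CGT CTA AAG CAT CGT CTA AGG AAC ACA ACG CGA GTG CAG CCA — no ATG→stop ORF.
Longest: frame 1, positions 7–21, 15 nt = 5 codons = 4 aa. → 4 amino acids.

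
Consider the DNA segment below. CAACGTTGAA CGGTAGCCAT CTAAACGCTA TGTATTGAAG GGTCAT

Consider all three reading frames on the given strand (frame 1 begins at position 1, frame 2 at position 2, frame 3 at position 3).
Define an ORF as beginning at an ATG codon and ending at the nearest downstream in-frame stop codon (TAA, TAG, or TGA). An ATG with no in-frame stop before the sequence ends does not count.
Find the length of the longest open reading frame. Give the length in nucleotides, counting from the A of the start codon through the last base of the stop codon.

Frame 1: CAA CGT TGA ACG GTA GCC ATC TAA ACG CTA TGT ATT GAA GGG TCA — no ATG→stop ORF.
Frame 2: AAC GTT GAA CGG TAG CCA TCT AAA CGC TAT GTA TTG AAG GGT CAT — no ATG→stop ORF.
Frame 3: ACG TTG AAC GGT AGC CAT CTA AAC GCT ATG TAT TGA AGG GTC — ATG at 30, stop TGA at 36 → 9 nt.
Longest: frame 3, positions 30–38, 9 nt = 3 codons = 2 aa. → 9 nucleotides.

9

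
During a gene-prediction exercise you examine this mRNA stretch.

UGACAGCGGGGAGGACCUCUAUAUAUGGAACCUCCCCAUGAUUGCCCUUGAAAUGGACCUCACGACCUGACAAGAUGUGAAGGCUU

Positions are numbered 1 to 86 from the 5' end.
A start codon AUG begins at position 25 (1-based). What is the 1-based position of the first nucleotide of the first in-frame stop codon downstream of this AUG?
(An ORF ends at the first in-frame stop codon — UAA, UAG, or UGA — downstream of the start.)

49

Codons from position 25: AUG (25–27), GAA (28–30), CCU (31–33), CCC (34–36), CAU (37–39), GAU (40–42), UGC (43–45), CCU (46–48), UGA (49–51).
UGA is a stop codon; it begins at position 49.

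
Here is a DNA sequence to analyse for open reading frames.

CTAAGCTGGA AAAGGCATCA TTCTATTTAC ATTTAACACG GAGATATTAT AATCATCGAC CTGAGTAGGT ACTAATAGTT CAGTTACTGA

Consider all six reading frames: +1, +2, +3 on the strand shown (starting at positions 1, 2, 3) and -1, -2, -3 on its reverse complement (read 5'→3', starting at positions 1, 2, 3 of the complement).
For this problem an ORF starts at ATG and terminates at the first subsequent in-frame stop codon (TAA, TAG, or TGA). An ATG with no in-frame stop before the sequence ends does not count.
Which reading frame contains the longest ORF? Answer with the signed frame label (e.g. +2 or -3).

-2

Reverse complement (5'→3'): TCAGTAACTGAACTATTAGTACCTACTCAGGTCGATGATTATAATATCTCCGTGTTAAATGTAAATAGAATGATGCCTTTTCCAGCTTAG
Frame +1: CTA AGC TGG AAA AGG CAT CAT TCT ATT TAC ATT TAA CAC GGA GAT ATT ATA ATC ATC GAC CTG AGT AGG TAC TAA TAG TTC AGT TAC TGA — no ATG→stop ORF.
Frame +2: TAA GCT GGA AAA GGC ATC ATT CTA TTT ACA TTT AAC ACG GAG ATA TTA TAA TCA TCG ACC TGA GTA GGT ACT AAT AGT TCA GTT ACT — no ATG→stop ORF.
Frame +3: AAG CTG GAA AAG GCA TCA TTC TAT TTA CAT TTA ACA CGG AGA TAT TAT AAT CAT CGA CCT GAG TAG GTA CTA ATA GTT CAG TTA CTG — no ATG→stop ORF.
Frame -1: TCA GTA ACT GAA CTA TTA GTA CCT ACT CAG GTC GAT GAT TAT AAT ATC TCC GTG TTA AAT GTA AAT AGA ATG ATG CCT TTT CCA GCT TAG — ATG at 70, stop TAG at 88 → 21 nt; ATG at 73, stop TAG at 88 → 18 nt.
Frame -2: CAG TAA CTG AAC TAT TAG TAC CTA CTC AGG TCG ATG ATT ATA ATA TCT CCG TGT TAA ATG TAA ATA GAA TGA TGC CTT TTC CAG CTT — ATG at 35, stop TAA at 56 → 24 nt; ATG at 59, stop TAA at 62 → 6 nt.
Frame -3: AGT AAC TGA ACT ATT AGT ACC TAC TCA GGT CGA TGA TTA TAA TAT CTC CGT GTT AAA TGT AAA TAG AAT GAT GCC TTT TCC AGC TTA — no ATG→stop ORF.
Longest ORF is 24 nt in frame -2 (positions 35–58).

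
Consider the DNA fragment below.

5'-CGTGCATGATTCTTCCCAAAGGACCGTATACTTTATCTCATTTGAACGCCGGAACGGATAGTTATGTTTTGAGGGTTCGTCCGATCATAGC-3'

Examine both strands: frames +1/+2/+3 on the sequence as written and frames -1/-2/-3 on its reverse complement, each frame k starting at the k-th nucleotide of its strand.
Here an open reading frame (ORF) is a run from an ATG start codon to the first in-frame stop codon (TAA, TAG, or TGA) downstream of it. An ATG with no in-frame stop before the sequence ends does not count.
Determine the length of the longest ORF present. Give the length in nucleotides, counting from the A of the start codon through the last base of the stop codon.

27

Reverse complement (5'→3'): GCTATGATCGGACGAACCCTCAAAACATAACTATCCGTTCCGGCGTTCAAATGAGATAAAGTATACGGTCCTTTGGGAAGAATCATGCACG
Frame +1: CGT GCA TGA TTC TTC CCA AAG GAC CGT ATA CTT TAT CTC ATT TGA ACG CCG GAA CGG ATA GTT ATG TTT TGA GGG TTC GTC CGA TCA TAG — ATG at 64, stop TGA at 70 → 9 nt.
Frame +2: GTG CAT GAT TCT TCC CAA AGG ACC GTA TAC TTT ATC TCA TTT GAA CGC CGG AAC GGA TAG TTA TGT TTT GAG GGT TCG TCC GAT CAT AGC — no ATG→stop ORF.
Frame +3: TGC ATG ATT CTT CCC AAA GGA CCG TAT ACT TTA TCT CAT TTG AAC GCC GGA ACG GAT AGT TAT GTT TTG AGG GTT CGT CCG ATC ATA — no ATG→stop ORF.
Frame -1: GCT ATG ATC GGA CGA ACC CTC AAA ACA TAA CTA TCC GTT CCG GCG TTC AAA TGA GAT AAA GTA TAC GGT CCT TTG GGA AGA ATC ATG CAC — ATG at 4, stop TAA at 28 → 27 nt.
Frame -2: CTA TGA TCG GAC GAA CCC TCA AAA CAT AAC TAT CCG TTC CGG CGT TCA AAT GAG ATA AAG TAT ACG GTC CTT TGG GAA GAA TCA TGC ACG — no ATG→stop ORF.
Frame -3: TAT GAT CGG ACG AAC CCT CAA AAC ATA ACT ATC CGT TCC GGC GTT CAA ATG AGA TAA AGT ATA CGG TCC TTT GGG AAG AAT CAT GCA — ATG at 51, stop TAA at 57 → 9 nt.
Longest: frame -1, positions 4–30, 27 nt = 9 codons = 8 aa. → 27 nucleotides.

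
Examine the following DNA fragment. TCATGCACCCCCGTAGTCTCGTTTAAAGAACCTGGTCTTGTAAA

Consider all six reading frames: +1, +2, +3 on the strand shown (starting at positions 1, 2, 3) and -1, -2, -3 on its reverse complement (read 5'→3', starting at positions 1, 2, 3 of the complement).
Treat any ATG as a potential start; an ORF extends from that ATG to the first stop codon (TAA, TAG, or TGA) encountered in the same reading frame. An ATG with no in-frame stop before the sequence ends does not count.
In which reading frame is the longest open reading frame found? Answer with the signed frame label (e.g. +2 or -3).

+3

Reverse complement (5'→3'): TTTACAAGACCAGGTTCTTTAAACGAGACTACGGGGGTGCATGA
Frame +1: TCA TGC ACC CCC GTA GTC TCG TTT AAA GAA CCT GGT CTT GTA — no ATG→stop ORF.
Frame +2: CAT GCA CCC CCG TAG TCT CGT TTA AAG AAC CTG GTC TTG TAA — no ATG→stop ORF.
Frame +3: ATG CAC CCC CGT AGT CTC GTT TAA AGA ACC TGG TCT TGT AAA — ATG at 3, stop TAA at 24 → 24 nt.
Frame -1: TTT ACA AGA CCA GGT TCT TTA AAC GAG ACT ACG GGG GTG CAT — no ATG→stop ORF.
Frame -2: TTA CAA GAC CAG GTT CTT TAA ACG AGA CTA CGG GGG TGC ATG — no ATG→stop ORF.
Frame -3: TAC AAG ACC AGG TTC TTT AAA CGA GAC TAC GGG GGT GCA TGA — no ATG→stop ORF.
Longest ORF is 24 nt in frame +3 (positions 3–26).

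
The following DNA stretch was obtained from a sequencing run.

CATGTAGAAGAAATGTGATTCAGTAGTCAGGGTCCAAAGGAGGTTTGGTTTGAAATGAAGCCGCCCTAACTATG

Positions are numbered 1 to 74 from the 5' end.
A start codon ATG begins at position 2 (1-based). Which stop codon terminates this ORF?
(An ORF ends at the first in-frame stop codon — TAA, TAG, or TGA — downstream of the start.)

TAG

Codons from position 2: ATG (2–4), TAG (5–7).
The first in-frame stop codon is TAG.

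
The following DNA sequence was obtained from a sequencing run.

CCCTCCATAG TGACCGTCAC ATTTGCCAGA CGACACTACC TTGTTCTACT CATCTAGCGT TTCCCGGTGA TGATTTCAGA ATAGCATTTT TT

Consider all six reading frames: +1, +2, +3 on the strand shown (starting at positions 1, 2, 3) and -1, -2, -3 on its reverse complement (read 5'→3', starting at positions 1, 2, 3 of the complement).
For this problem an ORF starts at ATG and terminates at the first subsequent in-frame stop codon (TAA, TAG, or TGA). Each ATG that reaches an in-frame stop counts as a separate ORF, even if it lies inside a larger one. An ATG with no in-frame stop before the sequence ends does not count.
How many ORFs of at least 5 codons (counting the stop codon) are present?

2

Reverse complement (5'→3'): AAAAAATGCTATTCTGAAATCATCACCGGGAAACGCTAGATGAGTAGAACAAGGTAGTGTCGTCTGGCAAATGTGACGGTCACTATGGAGGG
Frame +1: CCC TCC ATA GTG ACC GTC ACA TTT GCC AGA CGA CAC TAC CTT GTT CTA CTC ATC TAG CGT TTC CCG GTG ATG ATT TCA GAA TAG CAT TTT — ATG at 70, stop TAG at 82 → 15 nt.
Frame +2: CCT CCA TAG TGA CCG TCA CAT TTG CCA GAC GAC ACT ACC TTG TTC TAC TCA TCT AGC GTT TCC CGG TGA TGA TTT CAG AAT AGC ATT TTT — no ATG→stop ORF.
Frame +3: CTC CAT AGT GAC CGT CAC ATT TGC CAG ACG ACA CTA CCT TGT TCT ACT CAT CTA GCG TTT CCC GGT GAT GAT TTC AGA ATA GCA TTT TTT — no ATG→stop ORF.
Frame -1: AAA AAA TGC TAT TCT GAA ATC ATC ACC GGG AAA CGC TAG ATG AGT AGA ACA AGG TAG TGT CGT CTG GCA AAT GTG ACG GTC ACT ATG GAG — ATG at 40, stop TAG at 55 → 18 nt.
Frame -2: AAA AAT GCT ATT CTG AAA TCA TCA CCG GGA AAC GCT AGA TGA GTA GAA CAA GGT AGT GTC GTC TGG CAA ATG TGA CGG TCA CTA TGG AGG — ATG at 71, stop TGA at 74 → 6 nt.
Frame -3: AAA ATG CTA TTC TGA AAT CAT CAC CGG GAA ACG CTA GAT GAG TAG AAC AAG GTA GTG TCG TCT GGC AAA TGT GAC GGT CAC TAT GGA GGG — ATG at 6, stop TGA at 15 → 12 nt.
ORFs ≥ 5 codons: frame +1 70–84 (5 codons), frame -1 40–57 (6 codons). Count = 2.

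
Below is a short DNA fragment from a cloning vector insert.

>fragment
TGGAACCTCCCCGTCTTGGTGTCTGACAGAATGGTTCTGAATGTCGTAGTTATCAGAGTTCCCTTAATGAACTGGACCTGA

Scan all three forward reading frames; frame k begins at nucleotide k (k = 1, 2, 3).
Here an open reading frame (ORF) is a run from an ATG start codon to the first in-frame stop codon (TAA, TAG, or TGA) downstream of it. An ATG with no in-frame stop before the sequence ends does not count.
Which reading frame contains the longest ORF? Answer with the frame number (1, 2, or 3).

1

Frame 1: TGG AAC CTC CCC GTC TTG GTG TCT GAC AGA ATG GTT CTG AAT GTC GTA GTT ATC AGA GTT CCC TTA ATG AAC TGG ACC TGA — ATG at 31, stop TGA at 79 → 51 nt; ATG at 67, stop TGA at 79 → 15 nt.
Frame 2: GGA ACC TCC CCG TCT TGG TGT CTG ACA GAA TGG TTC TGA ATG TCG TAG TTA TCA GAG TTC CCT TAA TGA ACT GGA CCT — ATG at 41, stop TAG at 47 → 9 nt.
Frame 3: GAA CCT CCC CGT CTT GGT GTC TGA CAG AAT GGT TCT GAA TGT CGT AGT TAT CAG AGT TCC CTT AAT GAA CTG GAC CTG — no ATG→stop ORF.
Longest ORF is 51 nt in frame 1 (positions 31–81).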